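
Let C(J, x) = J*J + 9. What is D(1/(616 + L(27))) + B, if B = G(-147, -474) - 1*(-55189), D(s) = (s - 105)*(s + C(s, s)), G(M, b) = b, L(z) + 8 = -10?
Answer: 11498529121665/213847192 ≈ 53770.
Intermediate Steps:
C(J, x) = 9 + J² (C(J, x) = J² + 9 = 9 + J²)
L(z) = -18 (L(z) = -8 - 10 = -18)
D(s) = (-105 + s)*(9 + s + s²) (D(s) = (s - 105)*(s + (9 + s²)) = (-105 + s)*(9 + s + s²))
B = 54715 (B = -474 - 1*(-55189) = -474 + 55189 = 54715)
D(1/(616 + L(27))) + B = (-945 + (1/(616 - 18))³ - 104/(616 - 18)² - 96/(616 - 18)) + 54715 = (-945 + (1/598)³ - 104*(1/598)² - 96/598) + 54715 = (-945 + (1/598)³ - 104*(1/598)² - 96*1/598) + 54715 = (-945 + 1/213847192 - 104*1/357604 - 48/299) + 54715 = (-945 + 1/213847192 - 2/6877 - 48/299) + 54715 = -202119988615/213847192 + 54715 = 11498529121665/213847192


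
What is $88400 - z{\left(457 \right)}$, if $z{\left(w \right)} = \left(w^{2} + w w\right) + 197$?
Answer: $-329495$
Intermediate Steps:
$z{\left(w \right)} = 197 + 2 w^{2}$ ($z{\left(w \right)} = \left(w^{2} + w^{2}\right) + 197 = 2 w^{2} + 197 = 197 + 2 w^{2}$)
$88400 - z{\left(457 \right)} = 88400 - \left(197 + 2 \cdot 457^{2}\right) = 88400 - \left(197 + 2 \cdot 208849\right) = 88400 - \left(197 + 417698\right) = 88400 - 417895 = -329495$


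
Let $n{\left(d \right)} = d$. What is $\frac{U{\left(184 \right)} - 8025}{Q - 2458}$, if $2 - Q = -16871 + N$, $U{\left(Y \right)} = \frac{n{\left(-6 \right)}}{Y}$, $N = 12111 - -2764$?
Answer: $\frac{738303}{42320} \approx 17.446$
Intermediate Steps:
$N = 14875$ ($N = 12111 + 2764 = 14875$)
$U{\left(Y \right)} = - \frac{6}{Y}$
$Q = 1998$ ($Q = 2 - \left(-16871 + 14875\right) = 2 - -1996 = 2 + 1996 = 1998$)
$\frac{U{\left(184 \right)} - 8025}{Q - 2458} = \frac{- \frac{6}{184} - 8025}{1998 - 2458} = \frac{\left(-6\right) \frac{1}{184} - 8025}{-460} = \left(- \frac{3}{92} - 8025\right) \left(- \frac{1}{460}\right) = \left(- \frac{738303}{92}\right) \left(- \frac{1}{460}\right) = \frac{738303}{42320}$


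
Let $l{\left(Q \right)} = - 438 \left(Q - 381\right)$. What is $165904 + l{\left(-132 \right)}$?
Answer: $390598$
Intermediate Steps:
$l{\left(Q \right)} = 166878 - 438 Q$ ($l{\left(Q \right)} = - 438 \left(-381 + Q\right) = 166878 - 438 Q$)
$165904 + l{\left(-132 \right)} = 165904 + \left(166878 - -57816\right) = 165904 + \left(166878 + 57816\right) = 165904 + 224694 = 390598$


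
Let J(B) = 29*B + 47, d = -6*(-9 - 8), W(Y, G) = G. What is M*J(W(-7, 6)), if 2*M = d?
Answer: 11271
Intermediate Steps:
d = 102 (d = -6*(-17) = 102)
J(B) = 47 + 29*B
M = 51 (M = (½)*102 = 51)
M*J(W(-7, 6)) = 51*(47 + 29*6) = 51*(47 + 174) = 51*221 = 11271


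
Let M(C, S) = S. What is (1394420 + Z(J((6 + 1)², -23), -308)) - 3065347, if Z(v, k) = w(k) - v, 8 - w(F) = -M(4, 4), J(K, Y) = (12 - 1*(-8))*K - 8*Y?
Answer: -1672079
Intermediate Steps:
J(K, Y) = -8*Y + 20*K (J(K, Y) = (12 + 8)*K - 8*Y = 20*K - 8*Y = -8*Y + 20*K)
w(F) = 12 (w(F) = 8 - (-1)*4 = 8 - 1*(-4) = 8 + 4 = 12)
Z(v, k) = 12 - v
(1394420 + Z(J((6 + 1)², -23), -308)) - 3065347 = (1394420 + (12 - (-8*(-23) + 20*(6 + 1)²))) - 3065347 = (1394420 + (12 - (184 + 20*7²))) - 3065347 = (1394420 + (12 - (184 + 20*49))) - 3065347 = (1394420 + (12 - (184 + 980))) - 3065347 = (1394420 + (12 - 1*1164)) - 3065347 = (1394420 + (12 - 1164)) - 3065347 = (1394420 - 1152) - 3065347 = 1393268 - 3065347 = -1672079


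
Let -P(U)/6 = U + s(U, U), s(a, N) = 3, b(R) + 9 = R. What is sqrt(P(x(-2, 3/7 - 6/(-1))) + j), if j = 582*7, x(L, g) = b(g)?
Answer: 10*sqrt(1995)/7 ≈ 63.808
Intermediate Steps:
b(R) = -9 + R
x(L, g) = -9 + g
P(U) = -18 - 6*U (P(U) = -6*(U + 3) = -6*(3 + U) = -18 - 6*U)
j = 4074
sqrt(P(x(-2, 3/7 - 6/(-1))) + j) = sqrt((-18 - 6*(-9 + (3/7 - 6/(-1)))) + 4074) = sqrt((-18 - 6*(-9 + (3*(1/7) - 6*(-1)))) + 4074) = sqrt((-18 - 6*(-9 + (3/7 + 6))) + 4074) = sqrt((-18 - 6*(-9 + 45/7)) + 4074) = sqrt((-18 - 6*(-18/7)) + 4074) = sqrt((-18 + 108/7) + 4074) = sqrt(-18/7 + 4074) = sqrt(28500/7) = 10*sqrt(1995)/7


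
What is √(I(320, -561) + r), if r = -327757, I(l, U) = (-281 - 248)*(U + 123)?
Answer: I*√96055 ≈ 309.93*I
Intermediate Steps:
I(l, U) = -65067 - 529*U (I(l, U) = -529*(123 + U) = -65067 - 529*U)
√(I(320, -561) + r) = √((-65067 - 529*(-561)) - 327757) = √((-65067 + 296769) - 327757) = √(231702 - 327757) = √(-96055) = I*√96055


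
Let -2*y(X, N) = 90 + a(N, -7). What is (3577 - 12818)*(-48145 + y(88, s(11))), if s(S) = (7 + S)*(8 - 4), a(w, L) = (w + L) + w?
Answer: 891913597/2 ≈ 4.4596e+8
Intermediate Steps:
a(w, L) = L + 2*w (a(w, L) = (L + w) + w = L + 2*w)
s(S) = 28 + 4*S (s(S) = (7 + S)*4 = 28 + 4*S)
y(X, N) = -83/2 - N (y(X, N) = -(90 + (-7 + 2*N))/2 = -(83 + 2*N)/2 = -83/2 - N)
(3577 - 12818)*(-48145 + y(88, s(11))) = (3577 - 12818)*(-48145 + (-83/2 - (28 + 4*11))) = -9241*(-48145 + (-83/2 - (28 + 44))) = -9241*(-48145 + (-83/2 - 1*72)) = -9241*(-48145 + (-83/2 - 72)) = -9241*(-48145 - 227/2) = -9241*(-96517/2) = 891913597/2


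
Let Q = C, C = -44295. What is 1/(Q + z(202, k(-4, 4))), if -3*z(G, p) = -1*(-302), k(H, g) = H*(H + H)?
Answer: -3/133187 ≈ -2.2525e-5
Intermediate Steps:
k(H, g) = 2*H² (k(H, g) = H*(2*H) = 2*H²)
z(G, p) = -302/3 (z(G, p) = -(-1)*(-302)/3 = -⅓*302 = -302/3)
Q = -44295
1/(Q + z(202, k(-4, 4))) = 1/(-44295 - 302/3) = 1/(-133187/3) = -3/133187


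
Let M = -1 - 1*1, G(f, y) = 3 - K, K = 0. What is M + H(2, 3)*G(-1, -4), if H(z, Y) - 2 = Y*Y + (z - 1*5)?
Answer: 22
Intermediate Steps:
G(f, y) = 3 (G(f, y) = 3 - 1*0 = 3 + 0 = 3)
M = -2 (M = -1 - 1 = -2)
H(z, Y) = -3 + z + Y² (H(z, Y) = 2 + (Y*Y + (z - 1*5)) = 2 + (Y² + (z - 5)) = 2 + (Y² + (-5 + z)) = 2 + (-5 + z + Y²) = -3 + z + Y²)
M + H(2, 3)*G(-1, -4) = -2 + (-3 + 2 + 3²)*3 = -2 + (-3 + 2 + 9)*3 = -2 + 8*3 = -2 + 24 = 22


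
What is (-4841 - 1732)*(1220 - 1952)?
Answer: 4811436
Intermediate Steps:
(-4841 - 1732)*(1220 - 1952) = -6573*(-732) = 4811436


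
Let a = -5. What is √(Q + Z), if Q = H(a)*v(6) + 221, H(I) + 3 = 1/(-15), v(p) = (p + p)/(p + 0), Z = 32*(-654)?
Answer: I*√4660455/15 ≈ 143.92*I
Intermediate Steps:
Z = -20928
v(p) = 2 (v(p) = (2*p)/p = 2)
H(I) = -46/15 (H(I) = -3 + 1/(-15) = -3 - 1/15 = -46/15)
Q = 3223/15 (Q = -46/15*2 + 221 = -92/15 + 221 = 3223/15 ≈ 214.87)
√(Q + Z) = √(3223/15 - 20928) = √(-310697/15) = I*√4660455/15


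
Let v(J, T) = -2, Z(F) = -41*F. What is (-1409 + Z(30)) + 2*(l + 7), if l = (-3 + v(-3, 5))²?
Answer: -2575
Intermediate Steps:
l = 25 (l = (-3 - 2)² = (-5)² = 25)
(-1409 + Z(30)) + 2*(l + 7) = (-1409 - 41*30) + 2*(25 + 7) = (-1409 - 1230) + 2*32 = -2639 + 64 = -2575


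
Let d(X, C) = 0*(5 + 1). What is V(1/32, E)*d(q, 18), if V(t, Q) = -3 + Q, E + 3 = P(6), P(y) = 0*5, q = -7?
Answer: 0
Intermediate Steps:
d(X, C) = 0 (d(X, C) = 0*6 = 0)
P(y) = 0
E = -3 (E = -3 + 0 = -3)
V(1/32, E)*d(q, 18) = (-3 - 3)*0 = -6*0 = 0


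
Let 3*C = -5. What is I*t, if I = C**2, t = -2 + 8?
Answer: 50/3 ≈ 16.667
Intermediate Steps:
C = -5/3 (C = (1/3)*(-5) = -5/3 ≈ -1.6667)
t = 6
I = 25/9 (I = (-5/3)**2 = 25/9 ≈ 2.7778)
I*t = (25/9)*6 = 50/3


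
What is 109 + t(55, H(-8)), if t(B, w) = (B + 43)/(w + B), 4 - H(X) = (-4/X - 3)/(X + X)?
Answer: 29769/269 ≈ 110.67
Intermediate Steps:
H(X) = 4 - (-3 - 4/X)/(2*X) (H(X) = 4 - (-4/X - 3)/(X + X) = 4 - (-3 - 4/X)/(2*X))
t(B, w) = (43 + B)/(B + w)
109 + t(55, H(-8)) = 109 + (43 + 55)/(55 + (4 + 2/(-8)**2 + (3/2)/(-8))) = 109 + 98/(55 + (4 + 2*(1/64) + (3/2)*(-1/8))) = 109 + 98/(55 + (4 + 1/32 - 3/16)) = 109 + 98/(55 + 123/32) = 109 + 98/(1883/32) = 109 + (32/1883)*98 = 109 + 448/269 = 29769/269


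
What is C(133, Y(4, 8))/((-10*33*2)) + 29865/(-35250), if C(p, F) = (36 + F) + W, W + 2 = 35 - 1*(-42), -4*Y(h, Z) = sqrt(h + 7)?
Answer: -52497/51700 + sqrt(11)/2640 ≈ -1.0142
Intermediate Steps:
Y(h, Z) = -sqrt(7 + h)/4 (Y(h, Z) = -sqrt(h + 7)/4 = -sqrt(7 + h)/4)
W = 75 (W = -2 + (35 - 1*(-42)) = -2 + (35 + 42) = -2 + 77 = 75)
C(p, F) = 111 + F (C(p, F) = (36 + F) + 75 = 111 + F)
C(133, Y(4, 8))/((-10*33*2)) + 29865/(-35250) = (111 - sqrt(7 + 4)/4)/((-10*33*2)) + 29865/(-35250) = (111 - sqrt(11)/4)/((-330*2)) + 29865*(-1/35250) = (111 - sqrt(11)/4)/(-660) - 1991/2350 = (111 - sqrt(11)/4)*(-1/660) - 1991/2350 = (-37/220 + sqrt(11)/2640) - 1991/2350 = -52497/51700 + sqrt(11)/2640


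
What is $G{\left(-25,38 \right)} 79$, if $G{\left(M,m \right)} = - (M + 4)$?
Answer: $1659$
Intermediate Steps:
$G{\left(M,m \right)} = -4 - M$ ($G{\left(M,m \right)} = - (4 + M) = -4 - M$)
$G{\left(-25,38 \right)} 79 = \left(-4 - -25\right) 79 = \left(-4 + 25\right) 79 = 21 \cdot 79 = 1659$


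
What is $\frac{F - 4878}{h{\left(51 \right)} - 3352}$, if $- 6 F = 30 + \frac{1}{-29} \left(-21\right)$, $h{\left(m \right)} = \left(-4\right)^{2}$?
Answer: $\frac{94407}{64496} \approx 1.4638$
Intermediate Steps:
$h{\left(m \right)} = 16$
$F = - \frac{297}{58}$ ($F = - \frac{30 + \frac{1}{-29} \left(-21\right)}{6} = - \frac{30 - - \frac{21}{29}}{6} = - \frac{30 + \frac{21}{29}}{6} = \left(- \frac{1}{6}\right) \frac{891}{29} = - \frac{297}{58} \approx -5.1207$)
$\frac{F - 4878}{h{\left(51 \right)} - 3352} = \frac{- \frac{297}{58} - 4878}{16 - 3352} = - \frac{283221}{58 \left(16 - 3352\right)} = - \frac{283221}{58 \left(-3336\right)} = \left(- \frac{283221}{58}\right) \left(- \frac{1}{3336}\right) = \frac{94407}{64496}$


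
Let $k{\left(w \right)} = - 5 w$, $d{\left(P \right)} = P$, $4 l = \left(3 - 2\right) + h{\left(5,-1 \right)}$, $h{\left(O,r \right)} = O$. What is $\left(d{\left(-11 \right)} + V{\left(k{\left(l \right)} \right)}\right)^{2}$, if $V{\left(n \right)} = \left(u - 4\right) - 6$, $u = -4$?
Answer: $625$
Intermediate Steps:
$l = \frac{3}{2}$ ($l = \frac{\left(3 - 2\right) + 5}{4} = \frac{1 + 5}{4} = \frac{1}{4} \cdot 6 = \frac{3}{2} \approx 1.5$)
$V{\left(n \right)} = -14$ ($V{\left(n \right)} = \left(-4 - 4\right) - 6 = -8 - 6 = -14$)
$\left(d{\left(-11 \right)} + V{\left(k{\left(l \right)} \right)}\right)^{2} = \left(-11 - 14\right)^{2} = \left(-25\right)^{2} = 625$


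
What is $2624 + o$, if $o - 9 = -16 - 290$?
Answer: $2327$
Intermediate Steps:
$o = -297$ ($o = 9 - 306 = -297$)
$2624 + o = 2624 - 297 = 2327$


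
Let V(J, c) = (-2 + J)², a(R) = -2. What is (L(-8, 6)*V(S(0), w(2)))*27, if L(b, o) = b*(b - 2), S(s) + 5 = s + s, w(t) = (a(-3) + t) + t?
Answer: 105840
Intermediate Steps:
w(t) = -2 + 2*t (w(t) = (-2 + t) + t = -2 + 2*t)
S(s) = -5 + 2*s (S(s) = -5 + (s + s) = -5 + 2*s)
L(b, o) = b*(-2 + b)
(L(-8, 6)*V(S(0), w(2)))*27 = ((-8*(-2 - 8))*(-2 + (-5 + 2*0))²)*27 = ((-8*(-10))*(-2 + (-5 + 0))²)*27 = (80*(-2 - 5)²)*27 = (80*(-7)²)*27 = (80*49)*27 = 3920*27 = 105840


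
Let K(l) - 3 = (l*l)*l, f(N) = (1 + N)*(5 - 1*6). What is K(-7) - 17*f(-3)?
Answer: -374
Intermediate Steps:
f(N) = -1 - N (f(N) = (1 + N)*(5 - 6) = (1 + N)*(-1) = -1 - N)
K(l) = 3 + l³ (K(l) = 3 + (l*l)*l = 3 + l²*l = 3 + l³)
K(-7) - 17*f(-3) = (3 + (-7)³) - 17*(-1 - 1*(-3)) = (3 - 343) - 17*(-1 + 3) = -340 - 17*2 = -340 - 34 = -374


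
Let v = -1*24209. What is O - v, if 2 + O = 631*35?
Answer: 46292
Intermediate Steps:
v = -24209
O = 22083 (O = -2 + 631*35 = -2 + 22085 = 22083)
O - v = 22083 - 1*(-24209) = 22083 + 24209 = 46292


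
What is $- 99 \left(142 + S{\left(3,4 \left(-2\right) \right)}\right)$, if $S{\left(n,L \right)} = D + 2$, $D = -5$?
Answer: $-13761$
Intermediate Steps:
$S{\left(n,L \right)} = -3$ ($S{\left(n,L \right)} = -5 + 2 = -3$)
$- 99 \left(142 + S{\left(3,4 \left(-2\right) \right)}\right) = - 99 \left(142 - 3\right) = \left(-99\right) 139 = -13761$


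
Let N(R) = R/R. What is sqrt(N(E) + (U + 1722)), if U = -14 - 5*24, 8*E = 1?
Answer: sqrt(1589) ≈ 39.862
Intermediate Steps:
E = 1/8 (E = (1/8)*1 = 1/8 ≈ 0.12500)
U = -134 (U = -14 - 120 = -134)
N(R) = 1
sqrt(N(E) + (U + 1722)) = sqrt(1 + (-134 + 1722)) = sqrt(1 + 1588) = sqrt(1589)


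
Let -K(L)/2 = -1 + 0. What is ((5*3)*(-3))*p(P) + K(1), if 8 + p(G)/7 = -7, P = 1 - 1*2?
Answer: 4727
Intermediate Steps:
P = -1 (P = 1 - 2 = -1)
p(G) = -105 (p(G) = -56 + 7*(-7) = -56 - 49 = -105)
K(L) = 2 (K(L) = -2*(-1 + 0) = -2*(-1) = 2)
((5*3)*(-3))*p(P) + K(1) = ((5*3)*(-3))*(-105) + 2 = (15*(-3))*(-105) + 2 = -45*(-105) + 2 = 4725 + 2 = 4727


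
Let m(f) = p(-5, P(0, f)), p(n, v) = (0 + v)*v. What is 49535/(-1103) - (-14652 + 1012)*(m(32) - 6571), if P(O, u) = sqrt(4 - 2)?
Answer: -98830129015/1103 ≈ -8.9601e+7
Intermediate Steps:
P(O, u) = sqrt(2)
p(n, v) = v**2 (p(n, v) = v*v = v**2)
m(f) = 2 (m(f) = (sqrt(2))**2 = 2)
49535/(-1103) - (-14652 + 1012)*(m(32) - 6571) = 49535/(-1103) - (-14652 + 1012)*(2 - 6571) = 49535*(-1/1103) - (-13640)*(-6569) = -49535/1103 - 1*89601160 = -49535/1103 - 89601160 = -98830129015/1103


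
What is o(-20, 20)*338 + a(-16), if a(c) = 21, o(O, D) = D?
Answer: 6781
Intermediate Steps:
o(-20, 20)*338 + a(-16) = 20*338 + 21 = 6760 + 21 = 6781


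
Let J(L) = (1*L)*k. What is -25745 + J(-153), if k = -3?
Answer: -25286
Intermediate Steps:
J(L) = -3*L (J(L) = (1*L)*(-3) = L*(-3) = -3*L)
-25745 + J(-153) = -25745 - 3*(-153) = -25745 + 459 = -25286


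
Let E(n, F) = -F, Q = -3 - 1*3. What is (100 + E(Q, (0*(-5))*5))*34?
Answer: 3400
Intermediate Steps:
Q = -6 (Q = -3 - 3 = -6)
(100 + E(Q, (0*(-5))*5))*34 = (100 - 0*(-5)*5)*34 = (100 - 0*5)*34 = (100 - 1*0)*34 = (100 + 0)*34 = 100*34 = 3400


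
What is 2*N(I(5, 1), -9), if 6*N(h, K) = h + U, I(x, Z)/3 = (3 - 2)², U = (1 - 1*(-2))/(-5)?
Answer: ⅘ ≈ 0.80000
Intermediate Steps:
U = -⅗ (U = (1 + 2)*(-⅕) = 3*(-⅕) = -⅗ ≈ -0.60000)
I(x, Z) = 3 (I(x, Z) = 3*(3 - 2)² = 3*1² = 3*1 = 3)
N(h, K) = -⅒ + h/6 (N(h, K) = (h - ⅗)/6 = (-⅗ + h)/6 = -⅒ + h/6)
2*N(I(5, 1), -9) = 2*(-⅒ + (⅙)*3) = 2*(-⅒ + ½) = 2*(⅖) = ⅘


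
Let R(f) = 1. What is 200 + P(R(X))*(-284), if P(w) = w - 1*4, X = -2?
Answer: 1052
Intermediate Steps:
P(w) = -4 + w (P(w) = w - 4 = -4 + w)
200 + P(R(X))*(-284) = 200 + (-4 + 1)*(-284) = 200 - 3*(-284) = 200 + 852 = 1052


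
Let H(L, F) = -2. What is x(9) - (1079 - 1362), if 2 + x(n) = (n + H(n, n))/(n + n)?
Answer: 5065/18 ≈ 281.39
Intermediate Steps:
x(n) = -2 + (-2 + n)/(2*n) (x(n) = -2 + (n - 2)/(n + n) = -2 + (-2 + n)/((2*n)) = -2 + (-2 + n)*(1/(2*n)) = -2 + (-2 + n)/(2*n))
x(9) - (1079 - 1362) = (-3/2 - 1/9) - (1079 - 1362) = (-3/2 - 1*1/9) - 1*(-283) = (-3/2 - 1/9) + 283 = -29/18 + 283 = 5065/18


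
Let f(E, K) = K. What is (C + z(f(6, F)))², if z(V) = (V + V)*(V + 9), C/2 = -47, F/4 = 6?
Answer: 2220100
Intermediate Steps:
F = 24 (F = 4*6 = 24)
C = -94 (C = 2*(-47) = -94)
z(V) = 2*V*(9 + V) (z(V) = (2*V)*(9 + V) = 2*V*(9 + V))
(C + z(f(6, F)))² = (-94 + 2*24*(9 + 24))² = (-94 + 2*24*33)² = (-94 + 1584)² = 1490² = 2220100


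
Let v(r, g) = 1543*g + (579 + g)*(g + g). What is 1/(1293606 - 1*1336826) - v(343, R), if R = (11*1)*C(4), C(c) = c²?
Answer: -23223316161/43220 ≈ -5.3733e+5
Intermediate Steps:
R = 176 (R = (11*1)*4² = 11*16 = 176)
v(r, g) = 1543*g + 2*g*(579 + g) (v(r, g) = 1543*g + (579 + g)*(2*g) = 1543*g + 2*g*(579 + g))
1/(1293606 - 1*1336826) - v(343, R) = 1/(1293606 - 1*1336826) - 176*(2701 + 2*176) = 1/(1293606 - 1336826) - 176*(2701 + 352) = 1/(-43220) - 176*3053 = -1/43220 - 1*537328 = -1/43220 - 537328 = -23223316161/43220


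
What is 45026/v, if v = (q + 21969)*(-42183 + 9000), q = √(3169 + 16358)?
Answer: -54954233/889705239579 + 22513*√19527/8007347156211 ≈ -6.1374e-5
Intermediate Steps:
q = √19527 ≈ 139.74
v = -728997327 - 33183*√19527 (v = (√19527 + 21969)*(-42183 + 9000) = (21969 + √19527)*(-33183) = -728997327 - 33183*√19527 ≈ -7.3363e+8)
45026/v = 45026/(-728997327 - 33183*√19527)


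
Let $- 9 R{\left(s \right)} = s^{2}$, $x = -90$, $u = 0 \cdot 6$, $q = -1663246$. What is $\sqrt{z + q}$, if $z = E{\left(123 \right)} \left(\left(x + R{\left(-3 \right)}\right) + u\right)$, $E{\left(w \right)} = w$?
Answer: $i \sqrt{1674439} \approx 1294.0 i$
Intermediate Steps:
$u = 0$
$R{\left(s \right)} = - \frac{s^{2}}{9}$
$z = -11193$ ($z = 123 \left(\left(-90 - \frac{\left(-3\right)^{2}}{9}\right) + 0\right) = 123 \left(\left(-90 - 1\right) + 0\right) = 123 \left(-91 + 0\right) = 123 \left(-91\right) = -11193$)
$\sqrt{z + q} = \sqrt{-11193 - 1663246} = \sqrt{-1674439} = i \sqrt{1674439}$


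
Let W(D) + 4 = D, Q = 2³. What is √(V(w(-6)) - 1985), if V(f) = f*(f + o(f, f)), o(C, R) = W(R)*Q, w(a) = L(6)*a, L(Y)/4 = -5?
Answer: 5*√4951 ≈ 351.82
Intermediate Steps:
Q = 8
L(Y) = -20 (L(Y) = 4*(-5) = -20)
W(D) = -4 + D
w(a) = -20*a
o(C, R) = -32 + 8*R (o(C, R) = (-4 + R)*8 = -32 + 8*R)
V(f) = f*(-32 + 9*f) (V(f) = f*(f + (-32 + 8*f)) = f*(-32 + 9*f))
√(V(w(-6)) - 1985) = √((-20*(-6))*(-32 + 9*(-20*(-6))) - 1985) = √(120*(-32 + 9*120) - 1985) = √(120*(-32 + 1080) - 1985) = √(120*1048 - 1985) = √(125760 - 1985) = √123775 = 5*√4951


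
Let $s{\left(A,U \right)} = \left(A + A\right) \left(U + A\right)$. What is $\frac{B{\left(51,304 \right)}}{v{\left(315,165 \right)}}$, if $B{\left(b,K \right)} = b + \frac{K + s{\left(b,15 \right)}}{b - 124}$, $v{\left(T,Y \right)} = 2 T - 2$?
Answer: $- \frac{3313}{45844} \approx -0.072267$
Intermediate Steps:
$s{\left(A,U \right)} = 2 A \left(A + U\right)$
$v{\left(T,Y \right)} = -2 + 2 T$
$B{\left(b,K \right)} = b + \frac{K + 2 b \left(15 + b\right)}{-124 + b}$ ($B{\left(b,K \right)} = b + \frac{K + 2 b \left(b + 15\right)}{b - 124} = b + \frac{K + 2 b \left(15 + b\right)}{-124 + b}$)
$\frac{B{\left(51,304 \right)}}{v{\left(315,165 \right)}} = \frac{\frac{1}{-124 + 51} \left(304 - 4794 + 3 \cdot 51^{2}\right)}{-2 + 2 \cdot 315} = \frac{\frac{1}{-73} \left(304 - 4794 + 3 \cdot 2601\right)}{-2 + 630} = \frac{\left(- \frac{1}{73}\right) \left(304 - 4794 + 7803\right)}{628} = \left(- \frac{1}{73}\right) 3313 \cdot \frac{1}{628} = \left(- \frac{3313}{73}\right) \frac{1}{628} = - \frac{3313}{45844}$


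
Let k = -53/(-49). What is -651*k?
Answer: -4929/7 ≈ -704.14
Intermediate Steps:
k = 53/49 (k = -53*(-1/49) = 53/49 ≈ 1.0816)
-651*k = -651*53/49 = -4929/7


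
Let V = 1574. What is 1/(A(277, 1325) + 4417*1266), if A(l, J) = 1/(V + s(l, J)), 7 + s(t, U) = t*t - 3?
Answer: 78293/437808349147 ≈ 1.7883e-7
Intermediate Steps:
s(t, U) = -10 + t² (s(t, U) = -7 + (t*t - 3) = -7 + (t² - 3) = -7 + (-3 + t²) = -10 + t²)
A(l, J) = 1/(1564 + l²) (A(l, J) = 1/(1574 + (-10 + l²)) = 1/(1564 + l²))
1/(A(277, 1325) + 4417*1266) = 1/(1/(1564 + 277²) + 4417*1266) = 1/(1/(1564 + 76729) + 5591922) = 1/(1/78293 + 5591922) = 1/(437808349147/78293) = 78293/437808349147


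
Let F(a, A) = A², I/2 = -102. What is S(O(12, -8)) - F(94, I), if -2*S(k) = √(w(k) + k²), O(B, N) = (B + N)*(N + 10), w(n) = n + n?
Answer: -41616 - 2*√5 ≈ -41621.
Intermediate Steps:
I = -204 (I = 2*(-102) = -204)
w(n) = 2*n
O(B, N) = (10 + N)*(B + N) (O(B, N) = (B + N)*(10 + N) = (10 + N)*(B + N))
S(k) = -√(k² + 2*k)/2 (S(k) = -√(2*k + k²)/2 = -√(k² + 2*k)/2)
S(O(12, -8)) - F(94, I) = -√(2 + ((-8)² + 10*12 + 10*(-8) + 12*(-8)))*√((-8)² + 10*12 + 10*(-8) + 12*(-8))/2 - 1*(-204)² = -√(2 + (64 + 120 - 80 - 96))*√(64 + 120 - 80 - 96)/2 - 1*41616 = -2*√2*√(2 + 8)/2 - 41616 = -4*√5/2 - 41616 = -2*√5 - 41616 = -41616 - 2*√5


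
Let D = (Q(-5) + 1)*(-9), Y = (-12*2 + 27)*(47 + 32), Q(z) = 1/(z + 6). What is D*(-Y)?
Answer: 4266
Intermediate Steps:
Q(z) = 1/(6 + z)
Y = 237 (Y = (-24 + 27)*79 = 3*79 = 237)
D = -18 (D = (1/(6 - 5) + 1)*(-9) = (1/1 + 1)*(-9) = (1 + 1)*(-9) = 2*(-9) = -18)
D*(-Y) = -(-18)*237 = -18*(-237) = 4266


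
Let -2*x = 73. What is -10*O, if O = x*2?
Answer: 730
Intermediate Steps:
x = -73/2 (x = -½*73 = -73/2 ≈ -36.500)
O = -73 (O = -73/2*2 = -73)
-10*O = -10*(-73) = 730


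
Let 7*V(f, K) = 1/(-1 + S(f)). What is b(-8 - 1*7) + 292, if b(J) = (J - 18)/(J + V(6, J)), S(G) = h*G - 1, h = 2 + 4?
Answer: 1050002/3569 ≈ 294.20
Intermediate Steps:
h = 6
S(G) = -1 + 6*G (S(G) = 6*G - 1 = -1 + 6*G)
V(f, K) = 1/(7*(-2 + 6*f)) (V(f, K) = 1/(7*(-1 + (-1 + 6*f))) = 1/(7*(-2 + 6*f)))
b(J) = (-18 + J)/(1/238 + J) (b(J) = (J - 18)/(J + 1/(14*(-1 + 3*6))) = (-18 + J)/(J + 1/(14*(-1 + 18))) = (-18 + J)/(J + (1/14)/17) = (-18 + J)/(J + (1/14)*(1/17)) = (-18 + J)/(J + 1/238) = (-18 + J)/(1/238 + J))
b(-8 - 1*7) + 292 = 238*(-18 + (-8 - 1*7))/(1 + 238*(-8 - 1*7)) + 292 = 238*(-18 + (-8 - 7))/(1 + 238*(-8 - 7)) + 292 = 238*(-18 - 15)/(1 + 238*(-15)) + 292 = 238*(-33)/(1 - 3570) + 292 = 238*(-33)/(-3569) + 292 = 238*(-1/3569)*(-33) + 292 = 7854/3569 + 292 = 1050002/3569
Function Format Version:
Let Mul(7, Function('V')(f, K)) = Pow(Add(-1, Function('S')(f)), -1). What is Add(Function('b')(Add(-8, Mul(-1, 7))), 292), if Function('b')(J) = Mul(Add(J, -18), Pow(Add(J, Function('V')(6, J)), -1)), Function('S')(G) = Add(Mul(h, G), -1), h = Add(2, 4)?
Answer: Rational(1050002, 3569) ≈ 294.20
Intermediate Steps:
h = 6
Function('S')(G) = Add(-1, Mul(6, G)) (Function('S')(G) = Add(Mul(6, G), -1) = Add(-1, Mul(6, G)))
Function('V')(f, K) = Mul(Rational(1, 7), Pow(Add(-2, Mul(6, f)), -1)) (Function('V')(f, K) = Mul(Rational(1, 7), Pow(Add(-1, Add(-1, Mul(6, f))), -1)) = Mul(Rational(1, 7), Pow(Add(-2, Mul(6, f)), -1)))
Function('b')(J) = Mul(Pow(Add(Rational(1, 238), J), -1), Add(-18, J)) (Function('b')(J) = Mul(Add(J, -18), Pow(Add(J, Mul(Rational(1, 14), Pow(Add(-1, Mul(3, 6)), -1))), -1)) = Mul(Add(-18, J), Pow(Add(J, Mul(Rational(1, 14), Pow(Add(-1, 18), -1))), -1)) = Mul(Add(-18, J), Pow(Add(J, Mul(Rational(1, 14), Pow(17, -1))), -1)) = Mul(Add(-18, J), Pow(Add(J, Mul(Rational(1, 14), Rational(1, 17))), -1)) = Mul(Add(-18, J), Pow(Add(J, Rational(1, 238)), -1)) = Mul(Add(-18, J), Pow(Add(Rational(1, 238), J), -1)) = Mul(Pow(Add(Rational(1, 238), J), -1), Add(-18, J)))
Add(Function('b')(Add(-8, Mul(-1, 7))), 292) = Add(Mul(238, Pow(Add(1, Mul(238, Add(-8, Mul(-1, 7)))), -1), Add(-18, Add(-8, Mul(-1, 7)))), 292) = Add(Mul(238, Pow(Add(1, Mul(238, Add(-8, -7))), -1), Add(-18, Add(-8, -7))), 292) = Add(Mul(238, Pow(Add(1, Mul(238, -15)), -1), Add(-18, -15)), 292) = Add(Mul(238, Pow(Add(1, -3570), -1), -33), 292) = Add(Mul(238, Pow(-3569, -1), -33), 292) = Add(Mul(238, Rational(-1, 3569), -33), 292) = Add(Rational(7854, 3569), 292) = Rational(1050002, 3569)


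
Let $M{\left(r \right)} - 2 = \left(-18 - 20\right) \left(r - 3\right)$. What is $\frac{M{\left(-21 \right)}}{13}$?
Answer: $\frac{914}{13} \approx 70.308$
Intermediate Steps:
$M{\left(r \right)} = 116 - 38 r$ ($M{\left(r \right)} = 2 + \left(-18 - 20\right) \left(r - 3\right) = 2 - 38 \left(-3 + r\right) = 2 - \left(-114 + 38 r\right) = 116 - 38 r$)
$\frac{M{\left(-21 \right)}}{13} = \frac{116 - -798}{13} = \left(116 + 798\right) \frac{1}{13} = 914 \cdot \frac{1}{13} = \frac{914}{13}$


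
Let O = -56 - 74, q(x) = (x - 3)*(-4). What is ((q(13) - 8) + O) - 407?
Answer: -585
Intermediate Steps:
q(x) = 12 - 4*x (q(x) = (-3 + x)*(-4) = 12 - 4*x)
O = -130
((q(13) - 8) + O) - 407 = (((12 - 4*13) - 8) - 130) - 407 = (((12 - 52) - 8) - 130) - 407 = ((-40 - 8) - 130) - 407 = (-48 - 130) - 407 = -178 - 407 = -585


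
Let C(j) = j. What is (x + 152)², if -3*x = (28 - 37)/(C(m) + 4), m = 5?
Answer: 208849/9 ≈ 23205.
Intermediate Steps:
x = ⅓ (x = -(28 - 37)/(3*(5 + 4)) = -(-3)/9 = -⅓*(-1) = ⅓ ≈ 0.33333)
(x + 152)² = (⅓ + 152)² = (457/3)² = 208849/9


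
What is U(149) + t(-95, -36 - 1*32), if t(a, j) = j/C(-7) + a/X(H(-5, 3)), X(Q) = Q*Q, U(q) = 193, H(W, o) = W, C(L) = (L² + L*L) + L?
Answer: 85746/455 ≈ 188.45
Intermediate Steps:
C(L) = L + 2*L² (C(L) = (L² + L²) + L = 2*L² + L = L + 2*L²)
X(Q) = Q²
t(a, j) = a/25 + j/91 (t(a, j) = j/((-7*(1 + 2*(-7)))) + a/((-5)²) = j/((-7*(1 - 14))) + a/25 = j/((-7*(-13))) + a*(1/25) = j/91 + a/25 = a/25 + j/91)
U(149) + t(-95, -36 - 1*32) = 193 + ((1/25)*(-95) + (-36 - 1*32)/91) = 193 + (-19/5 + (-36 - 32)/91) = 193 + (-19/5 + (1/91)*(-68)) = 193 + (-19/5 - 68/91) = 193 - 2069/455 = 85746/455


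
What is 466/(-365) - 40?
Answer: -15066/365 ≈ -41.277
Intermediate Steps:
466/(-365) - 40 = 466*(-1/365) - 40 = -466/365 - 40 = -15066/365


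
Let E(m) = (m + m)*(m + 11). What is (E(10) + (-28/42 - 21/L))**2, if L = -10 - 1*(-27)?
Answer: 454670329/2601 ≈ 1.7481e+5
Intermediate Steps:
E(m) = 2*m*(11 + m) (E(m) = (2*m)*(11 + m) = 2*m*(11 + m))
L = 17 (L = -10 + 27 = 17)
(E(10) + (-28/42 - 21/L))**2 = (2*10*(11 + 10) + (-28/42 - 21/17))**2 = (2*10*21 + (-28*1/42 - 21*1/17))**2 = (420 + (-2/3 - 21/17))**2 = (420 - 97/51)**2 = (21323/51)**2 = 454670329/2601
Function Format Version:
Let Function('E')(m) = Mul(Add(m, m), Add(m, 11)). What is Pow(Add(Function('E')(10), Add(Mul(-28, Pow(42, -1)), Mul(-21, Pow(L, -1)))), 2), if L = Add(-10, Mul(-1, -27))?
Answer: Rational(454670329, 2601) ≈ 1.7481e+5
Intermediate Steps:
Function('E')(m) = Mul(2, m, Add(11, m)) (Function('E')(m) = Mul(Mul(2, m), Add(11, m)) = Mul(2, m, Add(11, m)))
L = 17 (L = Add(-10, 27) = 17)
Pow(Add(Function('E')(10), Add(Mul(-28, Pow(42, -1)), Mul(-21, Pow(L, -1)))), 2) = Pow(Add(Mul(2, 10, Add(11, 10)), Add(Mul(-28, Pow(42, -1)), Mul(-21, Pow(17, -1)))), 2) = Pow(Add(Mul(2, 10, 21), Add(Mul(-28, Rational(1, 42)), Mul(-21, Rational(1, 17)))), 2) = Pow(Add(420, Add(Rational(-2, 3), Rational(-21, 17))), 2) = Pow(Add(420, Rational(-97, 51)), 2) = Pow(Rational(21323, 51), 2) = Rational(454670329, 2601)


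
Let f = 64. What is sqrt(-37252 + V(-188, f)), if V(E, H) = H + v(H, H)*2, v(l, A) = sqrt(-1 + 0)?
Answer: sqrt(-37188 + 2*I) ≈ 0.0052 + 192.84*I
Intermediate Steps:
v(l, A) = I (v(l, A) = sqrt(-1) = I)
V(E, H) = H + 2*I (V(E, H) = H + I*2 = H + 2*I)
sqrt(-37252 + V(-188, f)) = sqrt(-37252 + (64 + 2*I)) = sqrt(-37188 + 2*I)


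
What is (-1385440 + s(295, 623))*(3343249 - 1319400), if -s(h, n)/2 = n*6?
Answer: -2819051653684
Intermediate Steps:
s(h, n) = -12*n (s(h, n) = -2*n*6 = -12*n)
(-1385440 + s(295, 623))*(3343249 - 1319400) = (-1385440 - 12*623)*(3343249 - 1319400) = (-1385440 - 7476)*2023849 = -1392916*2023849 = -2819051653684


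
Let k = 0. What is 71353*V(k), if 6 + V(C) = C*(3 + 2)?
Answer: -428118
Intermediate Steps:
V(C) = -6 + 5*C (V(C) = -6 + C*(3 + 2) = -6 + C*5 = -6 + 5*C)
71353*V(k) = 71353*(-6 + 5*0) = 71353*(-6 + 0) = 71353*(-6) = -428118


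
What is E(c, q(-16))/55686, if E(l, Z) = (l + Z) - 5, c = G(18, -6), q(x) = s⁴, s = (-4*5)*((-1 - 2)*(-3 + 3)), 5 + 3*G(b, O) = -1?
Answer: -7/55686 ≈ -0.00012570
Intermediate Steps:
G(b, O) = -2 (G(b, O) = -5/3 + (⅓)*(-1) = -5/3 - ⅓ = -2)
s = 0 (s = -(-60)*0 = -20*0 = 0)
q(x) = 0 (q(x) = 0⁴ = 0)
c = -2
E(l, Z) = -5 + Z + l (E(l, Z) = (Z + l) - 5 = -5 + Z + l)
E(c, q(-16))/55686 = (-5 + 0 - 2)/55686 = -7*1/55686 = -7/55686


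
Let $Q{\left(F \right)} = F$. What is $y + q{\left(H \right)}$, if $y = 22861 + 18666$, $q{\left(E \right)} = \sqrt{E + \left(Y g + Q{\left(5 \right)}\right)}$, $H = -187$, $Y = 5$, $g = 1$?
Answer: $41527 + i \sqrt{177} \approx 41527.0 + 13.304 i$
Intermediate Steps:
$q{\left(E \right)} = \sqrt{10 + E}$ ($q{\left(E \right)} = \sqrt{E + \left(5 \cdot 1 + 5\right)} = \sqrt{E + \left(5 + 5\right)} = \sqrt{E + 10} = \sqrt{10 + E}$)
$y = 41527$
$y + q{\left(H \right)} = 41527 + \sqrt{10 - 187} = 41527 + \sqrt{-177} = 41527 + i \sqrt{177}$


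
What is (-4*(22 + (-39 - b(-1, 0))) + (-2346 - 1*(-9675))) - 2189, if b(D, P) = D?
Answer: 5204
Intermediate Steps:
(-4*(22 + (-39 - b(-1, 0))) + (-2346 - 1*(-9675))) - 2189 = (-4*(22 + (-39 - 1*(-1))) + (-2346 - 1*(-9675))) - 2189 = (-4*(22 + (-39 + 1)) + (-2346 + 9675)) - 2189 = (-4*(22 - 38) + 7329) - 2189 = (-4*(-16) + 7329) - 2189 = (64 + 7329) - 2189 = 7393 - 2189 = 5204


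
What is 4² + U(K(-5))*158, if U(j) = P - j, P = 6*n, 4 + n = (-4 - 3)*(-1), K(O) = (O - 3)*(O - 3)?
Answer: -7252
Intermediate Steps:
K(O) = (-3 + O)² (K(O) = (-3 + O)*(-3 + O) = (-3 + O)²)
n = 3 (n = -4 + (-4 - 3)*(-1) = -4 - 7*(-1) = -4 + 7 = 3)
P = 18 (P = 6*3 = 18)
U(j) = 18 - j
4² + U(K(-5))*158 = 4² + (18 - (-3 - 5)²)*158 = 16 + (18 - 1*(-8)²)*158 = 16 + (18 - 1*64)*158 = 16 + (18 - 64)*158 = 16 - 46*158 = 16 - 7268 = -7252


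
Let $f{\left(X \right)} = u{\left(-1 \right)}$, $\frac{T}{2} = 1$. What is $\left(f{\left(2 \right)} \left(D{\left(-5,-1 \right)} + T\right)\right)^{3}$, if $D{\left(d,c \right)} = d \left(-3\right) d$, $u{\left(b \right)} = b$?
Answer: $389017$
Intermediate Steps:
$T = 2$ ($T = 2 \cdot 1 = 2$)
$f{\left(X \right)} = -1$
$D{\left(d,c \right)} = - 3 d^{2}$ ($D{\left(d,c \right)} = - 3 d d = - 3 d^{2}$)
$\left(f{\left(2 \right)} \left(D{\left(-5,-1 \right)} + T\right)\right)^{3} = \left(- (- 3 \left(-5\right)^{2} + 2)\right)^{3} = \left(- (\left(-3\right) 25 + 2)\right)^{3} = \left(- (-75 + 2)\right)^{3} = \left(\left(-1\right) \left(-73\right)\right)^{3} = 73^{3} = 389017$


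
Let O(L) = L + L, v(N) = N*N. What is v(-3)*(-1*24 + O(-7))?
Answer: -342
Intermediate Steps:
v(N) = N²
O(L) = 2*L
v(-3)*(-1*24 + O(-7)) = (-3)²*(-1*24 + 2*(-7)) = 9*(-24 - 14) = 9*(-38) = -342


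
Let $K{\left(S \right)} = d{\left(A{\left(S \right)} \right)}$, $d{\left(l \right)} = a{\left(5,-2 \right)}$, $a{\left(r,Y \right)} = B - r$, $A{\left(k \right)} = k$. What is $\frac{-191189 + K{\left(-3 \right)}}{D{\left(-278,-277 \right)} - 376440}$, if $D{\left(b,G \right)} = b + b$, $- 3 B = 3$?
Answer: $\frac{191195}{376996} \approx 0.50715$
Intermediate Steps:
$B = -1$ ($B = \left(- \frac{1}{3}\right) 3 = -1$)
$D{\left(b,G \right)} = 2 b$
$a{\left(r,Y \right)} = -1 - r$
$d{\left(l \right)} = -6$ ($d{\left(l \right)} = -1 - 5 = -6$)
$K{\left(S \right)} = -6$
$\frac{-191189 + K{\left(-3 \right)}}{D{\left(-278,-277 \right)} - 376440} = \frac{-191189 - 6}{2 \left(-278\right) - 376440} = - \frac{191195}{-556 - 376440} = - \frac{191195}{-376996} = \left(-191195\right) \left(- \frac{1}{376996}\right) = \frac{191195}{376996}$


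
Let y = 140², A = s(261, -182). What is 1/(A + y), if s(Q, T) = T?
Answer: 1/19418 ≈ 5.1499e-5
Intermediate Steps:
A = -182
y = 19600
1/(A + y) = 1/(-182 + 19600) = 1/19418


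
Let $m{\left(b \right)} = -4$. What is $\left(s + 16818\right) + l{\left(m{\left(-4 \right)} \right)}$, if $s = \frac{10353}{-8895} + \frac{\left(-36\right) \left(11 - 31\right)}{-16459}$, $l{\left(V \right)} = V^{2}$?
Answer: $\frac{821456004981}{48800935} \approx 16833.0$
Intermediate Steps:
$s = - \frac{58934809}{48800935}$ ($s = 10353 \left(- \frac{1}{8895}\right) + \left(-36\right) \left(-20\right) \left(- \frac{1}{16459}\right) = - \frac{3451}{2965} + 720 \left(- \frac{1}{16459}\right) = - \frac{3451}{2965} - \frac{720}{16459} = - \frac{58934809}{48800935} \approx -1.2077$)
$\left(s + 16818\right) + l{\left(m{\left(-4 \right)} \right)} = \left(- \frac{58934809}{48800935} + 16818\right) + \left(-4\right)^{2} = \frac{820675190021}{48800935} + 16 = \frac{821456004981}{48800935}$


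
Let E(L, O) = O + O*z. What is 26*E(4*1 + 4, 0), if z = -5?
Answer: 0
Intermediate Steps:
E(L, O) = -4*O (E(L, O) = O + O*(-5) = O - 5*O = -4*O)
26*E(4*1 + 4, 0) = 26*(-4*0) = 26*0 = 0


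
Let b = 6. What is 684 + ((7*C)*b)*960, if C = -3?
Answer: -120276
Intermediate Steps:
684 + ((7*C)*b)*960 = 684 + ((7*(-3))*6)*960 = 684 - 21*6*960 = 684 - 126*960 = 684 - 120960 = -120276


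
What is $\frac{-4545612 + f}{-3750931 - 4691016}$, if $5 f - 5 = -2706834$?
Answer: $\frac{25434889}{42209735} \approx 0.60258$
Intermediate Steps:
$f = - \frac{2706829}{5}$ ($f = 1 + \frac{1}{5} \left(-2706834\right) = 1 - \frac{2706834}{5} = - \frac{2706829}{5} \approx -5.4137 \cdot 10^{5}$)
$\frac{-4545612 + f}{-3750931 - 4691016} = \frac{-4545612 - \frac{2706829}{5}}{-3750931 - 4691016} = - \frac{25434889}{5 \left(-8441947\right)} = \left(- \frac{25434889}{5}\right) \left(- \frac{1}{8441947}\right) = \frac{25434889}{42209735}$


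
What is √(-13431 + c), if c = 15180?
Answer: √1749 ≈ 41.821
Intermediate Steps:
√(-13431 + c) = √(-13431 + 15180) = √1749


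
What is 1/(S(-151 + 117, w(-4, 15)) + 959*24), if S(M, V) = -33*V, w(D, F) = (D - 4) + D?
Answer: 1/23412 ≈ 4.2713e-5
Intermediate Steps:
w(D, F) = -4 + 2*D (w(D, F) = (-4 + D) + D = -4 + 2*D)
1/(S(-151 + 117, w(-4, 15)) + 959*24) = 1/(-33*(-4 + 2*(-4)) + 959*24) = 1/(-33*(-4 - 8) + 23016) = 1/(-33*(-12) + 23016) = 1/(396 + 23016) = 1/23412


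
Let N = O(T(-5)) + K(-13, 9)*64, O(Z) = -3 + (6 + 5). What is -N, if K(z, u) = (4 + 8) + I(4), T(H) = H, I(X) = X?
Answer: -1032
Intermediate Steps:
K(z, u) = 16 (K(z, u) = (4 + 8) + 4 = 12 + 4 = 16)
O(Z) = 8 (O(Z) = -3 + 11 = 8)
N = 1032 (N = 8 + 16*64 = 8 + 1024 = 1032)
-N = -1*1032 = -1032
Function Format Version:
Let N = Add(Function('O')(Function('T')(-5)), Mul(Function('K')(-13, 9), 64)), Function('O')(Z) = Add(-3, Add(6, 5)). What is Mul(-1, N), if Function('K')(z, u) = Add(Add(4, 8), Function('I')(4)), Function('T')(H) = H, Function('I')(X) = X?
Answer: -1032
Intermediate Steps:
Function('K')(z, u) = 16 (Function('K')(z, u) = Add(Add(4, 8), 4) = Add(12, 4) = 16)
Function('O')(Z) = 8 (Function('O')(Z) = Add(-3, 11) = 8)
N = 1032 (N = Add(8, Mul(16, 64)) = Add(8, 1024) = 1032)
Mul(-1, N) = Mul(-1, 1032) = -1032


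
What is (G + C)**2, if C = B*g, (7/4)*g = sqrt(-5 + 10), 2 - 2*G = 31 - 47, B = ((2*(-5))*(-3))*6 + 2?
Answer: 54161 + 1872*sqrt(5) ≈ 58347.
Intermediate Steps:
B = 182 (B = -10*(-3)*6 + 2 = 30*6 + 2 = 180 + 2 = 182)
G = 9 (G = 1 - (31 - 47)/2 = 1 - 1/2*(-16) = 1 + 8 = 9)
g = 4*sqrt(5)/7 (g = 4*sqrt(-5 + 10)/7 = 4*sqrt(5)/7 ≈ 1.2778)
C = 104*sqrt(5) (C = 182*(4*sqrt(5)/7) = 104*sqrt(5) ≈ 232.55)
(G + C)**2 = (9 + 104*sqrt(5))**2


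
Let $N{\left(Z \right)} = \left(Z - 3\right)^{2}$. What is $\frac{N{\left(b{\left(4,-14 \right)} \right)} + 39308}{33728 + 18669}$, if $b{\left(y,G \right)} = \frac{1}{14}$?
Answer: $\frac{7706049}{10269812} \approx 0.75036$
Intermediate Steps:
$b{\left(y,G \right)} = \frac{1}{14}$
$N{\left(Z \right)} = \left(-3 + Z\right)^{2}$
$\frac{N{\left(b{\left(4,-14 \right)} \right)} + 39308}{33728 + 18669} = \frac{\left(-3 + \frac{1}{14}\right)^{2} + 39308}{33728 + 18669} = \frac{\left(- \frac{41}{14}\right)^{2} + 39308}{52397} = \left(\frac{1681}{196} + 39308\right) \frac{1}{52397} = \frac{7706049}{196} \cdot \frac{1}{52397} = \frac{7706049}{10269812}$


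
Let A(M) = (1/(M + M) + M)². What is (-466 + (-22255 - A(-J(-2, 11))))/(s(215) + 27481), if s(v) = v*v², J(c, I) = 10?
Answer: -9128801/3986342400 ≈ -0.0022900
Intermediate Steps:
s(v) = v³
A(M) = (M + 1/(2*M))² (A(M) = (1/(2*M) + M)² = (M + 1/(2*M))²)
(-466 + (-22255 - A(-J(-2, 11))))/(s(215) + 27481) = (-466 + (-22255 - (1 + 2*(-1*10)²)²/(4*(-1*10)²)))/(215³ + 27481) = (-466 + (-22255 - (1 + 2*(-10)²)²/(4*(-10)²)))/(9938375 + 27481) = (-466 + (-22255 - (1 + 2*100)²/(4*100)))/9965856 = (-466 + (-22255 - (1 + 200)²/(4*100)))*(1/9965856) = (-466 + (-22255 - 201²/(4*100)))*(1/9965856) = (-466 + (-22255 - 40401/(4*100)))*(1/9965856) = (-466 + (-22255 - 1*40401/400))*(1/9965856) = (-466 + (-22255 - 40401/400))*(1/9965856) = (-466 - 8942401/400)*(1/9965856) = -9128801/400*1/9965856 = -9128801/3986342400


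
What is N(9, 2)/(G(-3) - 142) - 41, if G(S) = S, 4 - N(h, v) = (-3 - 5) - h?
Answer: -5966/145 ≈ -41.145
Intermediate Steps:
N(h, v) = 12 + h (N(h, v) = 4 - ((-3 - 5) - h) = 4 - (-8 - h) = 4 + (8 + h) = 12 + h)
N(9, 2)/(G(-3) - 142) - 41 = (12 + 9)/(-3 - 142) - 41 = 21/(-145) - 41 = 21*(-1/145) - 41 = -21/145 - 41 = -5966/145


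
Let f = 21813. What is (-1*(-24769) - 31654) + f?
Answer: 14928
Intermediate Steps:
(-1*(-24769) - 31654) + f = (-1*(-24769) - 31654) + 21813 = (24769 - 31654) + 21813 = -6885 + 21813 = 14928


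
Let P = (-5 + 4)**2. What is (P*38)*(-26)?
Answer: -988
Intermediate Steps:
P = 1 (P = (-1)**2 = 1)
(P*38)*(-26) = (1*38)*(-26) = 38*(-26) = -988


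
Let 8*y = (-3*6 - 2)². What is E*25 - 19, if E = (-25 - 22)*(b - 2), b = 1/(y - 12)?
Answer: 87403/38 ≈ 2300.1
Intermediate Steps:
y = 50 (y = (-3*6 - 2)²/8 = (-18 - 2)²/8 = (⅛)*(-20)² = (⅛)*400 = 50)
b = 1/38 (b = 1/(50 - 12) = 1/38 ≈ 0.026316)
E = 3525/38 (E = (-25 - 22)*(1/38 - 2) = -47*(-75/38) = 3525/38 ≈ 92.763)
E*25 - 19 = (3525/38)*25 - 19 = 88125/38 - 19 = 87403/38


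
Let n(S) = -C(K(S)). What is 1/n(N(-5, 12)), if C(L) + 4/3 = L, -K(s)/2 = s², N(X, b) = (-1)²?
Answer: 3/10 ≈ 0.30000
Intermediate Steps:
N(X, b) = 1
K(s) = -2*s²
C(L) = -4/3 + L
n(S) = 4/3 + 2*S² (n(S) = -(-4/3 - 2*S²) = 4/3 + 2*S²)
1/n(N(-5, 12)) = 1/(4/3 + 2*1²) = 1/(4/3 + 2*1) = 1/(4/3 + 2) = 1/(10/3) = 3/10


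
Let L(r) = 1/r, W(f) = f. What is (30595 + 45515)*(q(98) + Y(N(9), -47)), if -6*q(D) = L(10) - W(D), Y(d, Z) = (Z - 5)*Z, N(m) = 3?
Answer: 374509403/2 ≈ 1.8725e+8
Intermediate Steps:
Y(d, Z) = Z*(-5 + Z) (Y(d, Z) = (-5 + Z)*Z = Z*(-5 + Z))
q(D) = -1/60 + D/6 (q(D) = -(1/10 - D)/6 = -(⅒ - D)/6 = -1/60 + D/6)
(30595 + 45515)*(q(98) + Y(N(9), -47)) = (30595 + 45515)*((-1/60 + (⅙)*98) - 47*(-5 - 47)) = 76110*((-1/60 + 49/3) - 47*(-52)) = 76110*(979/60 + 2444) = 76110*(147619/60) = 374509403/2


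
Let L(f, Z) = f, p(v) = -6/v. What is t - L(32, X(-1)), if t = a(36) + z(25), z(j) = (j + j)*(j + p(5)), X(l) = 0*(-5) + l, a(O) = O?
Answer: 1194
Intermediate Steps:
X(l) = l (X(l) = 0 + l = l)
z(j) = 2*j*(-6/5 + j) (z(j) = (j + j)*(j - 6/5) = (2*j)*(j - 6*1/5) = (2*j)*(j - 6/5) = (2*j)*(-6/5 + j) = 2*j*(-6/5 + j))
t = 1226 (t = 36 + (2/5)*25*(-6 + 5*25) = 36 + (2/5)*25*(-6 + 125) = 36 + (2/5)*25*119 = 36 + 1190 = 1226)
t - L(32, X(-1)) = 1226 - 1*32 = 1226 - 32 = 1194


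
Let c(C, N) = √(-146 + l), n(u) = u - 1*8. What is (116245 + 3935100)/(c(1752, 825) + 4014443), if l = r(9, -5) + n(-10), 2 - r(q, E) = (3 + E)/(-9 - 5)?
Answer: 113847255030845/112810268202878 - 4051345*I*√7945/112810268202878 ≈ 1.0092 - 3.2011e-6*I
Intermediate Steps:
r(q, E) = 31/14 + E/14 (r(q, E) = 2 - (3 + E)/(-9 - 5) = 2 - (3 + E)/(-14) = 2 - (3 + E)*(-1)/14 = 2 - (-3/14 - E/14) = 2 + (3/14 + E/14) = 31/14 + E/14)
n(u) = -8 + u (n(u) = u - 8 = -8 + u)
l = -113/7 (l = (31/14 + (1/14)*(-5)) + (-8 - 10) = (31/14 - 5/14) - 18 = 13/7 - 18 = -113/7 ≈ -16.143)
c(C, N) = I*√7945/7 (c(C, N) = √(-146 - 113/7) = √(-1135/7) = I*√7945/7)
(116245 + 3935100)/(c(1752, 825) + 4014443) = (116245 + 3935100)/(I*√7945/7 + 4014443) = 4051345/(4014443 + I*√7945/7)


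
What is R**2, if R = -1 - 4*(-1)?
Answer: 9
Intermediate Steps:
R = 3 (R = -1 + 4 = 3)
R**2 = 3**2 = 9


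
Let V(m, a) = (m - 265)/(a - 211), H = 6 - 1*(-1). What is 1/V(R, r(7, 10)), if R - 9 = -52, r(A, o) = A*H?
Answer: 81/154 ≈ 0.52597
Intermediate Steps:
H = 7 (H = 6 + 1 = 7)
r(A, o) = 7*A (r(A, o) = A*7 = 7*A)
R = -43 (R = 9 - 52 = -43)
V(m, a) = (-265 + m)/(-211 + a)
1/V(R, r(7, 10)) = 1/((-265 - 43)/(-211 + 7*7)) = 1/(-308/(-211 + 49)) = 1/(-308/(-162)) = 1/(-1/162*(-308)) = 1/(154/81) = 81/154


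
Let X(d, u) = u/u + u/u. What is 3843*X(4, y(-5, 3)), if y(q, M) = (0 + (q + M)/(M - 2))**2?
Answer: 7686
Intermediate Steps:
y(q, M) = (M + q)**2/(-2 + M)**2 (y(q, M) = (0 + (M + q)/(-2 + M))**2 = ((M + q)/(-2 + M))**2 = (M + q)**2/(-2 + M)**2)
X(d, u) = 2 (X(d, u) = 1 + 1 = 2)
3843*X(4, y(-5, 3)) = 3843*2 = 7686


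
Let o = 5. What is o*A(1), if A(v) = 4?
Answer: 20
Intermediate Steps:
o*A(1) = 5*4 = 20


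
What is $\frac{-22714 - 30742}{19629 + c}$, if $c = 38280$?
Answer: $- \frac{53456}{57909} \approx -0.9231$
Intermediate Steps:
$\frac{-22714 - 30742}{19629 + c} = \frac{-22714 - 30742}{19629 + 38280} = - \frac{53456}{57909}$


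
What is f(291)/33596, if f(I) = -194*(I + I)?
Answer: -28227/8399 ≈ -3.3608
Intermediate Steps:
f(I) = -388*I
f(291)/33596 = -388*291/33596 = -112908*1/33596 = -28227/8399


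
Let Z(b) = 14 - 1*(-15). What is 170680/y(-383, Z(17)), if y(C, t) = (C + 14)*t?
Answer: -170680/10701 ≈ -15.950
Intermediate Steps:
Z(b) = 29 (Z(b) = 14 + 15 = 29)
y(C, t) = t*(14 + C) (y(C, t) = (14 + C)*t = t*(14 + C))
170680/y(-383, Z(17)) = 170680/((29*(14 - 383))) = 170680/((29*(-369))) = 170680/(-10701) = 170680*(-1/10701) = -170680/10701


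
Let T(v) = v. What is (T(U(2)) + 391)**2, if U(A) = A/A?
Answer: 153664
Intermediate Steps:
U(A) = 1
(T(U(2)) + 391)**2 = (1 + 391)**2 = 392**2 = 153664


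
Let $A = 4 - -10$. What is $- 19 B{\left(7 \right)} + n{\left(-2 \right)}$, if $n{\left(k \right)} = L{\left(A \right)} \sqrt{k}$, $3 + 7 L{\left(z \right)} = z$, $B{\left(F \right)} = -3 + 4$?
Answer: $-19 + \frac{11 i \sqrt{2}}{7} \approx -19.0 + 2.2223 i$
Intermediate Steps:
$A = 14$ ($A = 4 + 10 = 14$)
$B{\left(F \right)} = 1$
$L{\left(z \right)} = - \frac{3}{7} + \frac{z}{7}$
$n{\left(k \right)} = \frac{11 \sqrt{k}}{7}$ ($n{\left(k \right)} = \left(- \frac{3}{7} + \frac{1}{7} \cdot 14\right) \sqrt{k} = \left(- \frac{3}{7} + 2\right) \sqrt{k} = \frac{11 \sqrt{k}}{7}$)
$- 19 B{\left(7 \right)} + n{\left(-2 \right)} = \left(-19\right) 1 + \frac{11 \sqrt{-2}}{7} = -19 + \frac{11 i \sqrt{2}}{7}$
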